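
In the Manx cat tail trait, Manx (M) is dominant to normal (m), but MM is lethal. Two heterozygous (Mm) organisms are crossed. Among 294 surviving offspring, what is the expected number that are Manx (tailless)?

Cross: Mm × Mm
Punnett square offspring (before lethality): 1 MM, 2 Mm, 1 mm
The MM genotype is lethal (embryos die); surviving offspring: 2 Mm, 1 mm
Manx (tailless): 2 out of 3 → fraction 2/3
Expected count = 2/3 × 294 = 196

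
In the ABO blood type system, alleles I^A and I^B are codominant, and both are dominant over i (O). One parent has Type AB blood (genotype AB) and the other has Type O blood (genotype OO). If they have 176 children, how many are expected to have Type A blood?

Cross: AB × OO
Possible offspring genotypes: 2 AO, 2 BO
Blood type counts: 2 Type A, 2 Type B
Probability of Type A: 2/4 = 1/2
Expected count = 1/2 × 176 = 88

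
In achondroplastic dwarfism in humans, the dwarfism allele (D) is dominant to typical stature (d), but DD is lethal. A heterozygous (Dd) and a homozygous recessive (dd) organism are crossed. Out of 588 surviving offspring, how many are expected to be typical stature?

Cross: Dd × dd
Punnett square offspring (before lethality): 2 Dd, 2 dd
No DD offspring are produced in this cross.
typical stature: 2 out of 4 → fraction 1/2
Expected count = 1/2 × 588 = 294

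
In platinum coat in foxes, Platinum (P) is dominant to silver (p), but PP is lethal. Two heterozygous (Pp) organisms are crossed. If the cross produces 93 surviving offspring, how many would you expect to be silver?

Cross: Pp × Pp
Punnett square offspring (before lethality): 1 PP, 2 Pp, 1 pp
The PP genotype is lethal (embryos die); surviving offspring: 2 Pp, 1 pp
silver: 1 out of 3 → fraction 1/3
Expected count = 1/3 × 93 = 31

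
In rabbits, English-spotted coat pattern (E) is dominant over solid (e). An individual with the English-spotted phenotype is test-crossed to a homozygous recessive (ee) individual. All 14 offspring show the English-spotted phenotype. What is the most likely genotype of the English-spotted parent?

Test cross: ? × ee
All offspring are English-spotted.
If the unknown parent were heterozygous (Ee), about half of 14 offspring would be solid; none are. The unknown parent is most likely homozygous dominant (EE).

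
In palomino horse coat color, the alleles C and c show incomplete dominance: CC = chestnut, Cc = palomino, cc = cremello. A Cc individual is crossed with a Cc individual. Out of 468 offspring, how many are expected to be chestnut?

Punnett square for Cc × Cc:
Offspring genotypes: 1 CC, 2 Cc, 1 cc
Phenotype counts: 1 chestnut, 2 palomino, 1 cremello
chestnut: 1 out of 4 → fraction 1/4
Expected count = 1/4 × 468 = 117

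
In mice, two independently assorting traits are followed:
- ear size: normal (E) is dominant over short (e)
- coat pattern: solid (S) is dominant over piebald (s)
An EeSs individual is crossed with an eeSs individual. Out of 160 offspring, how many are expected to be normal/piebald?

Dihybrid cross EeSs × eeSs — consider each gene separately:
ear size: Ee × ee → 2 Ee, 2 ee → 2 E_ : 2 ee (out of 4)
coat pattern: Ss × Ss → 1 SS, 2 Ss, 1 ss → 3 S_ : 1 ss (out of 4)
Combine (counts out of 4 × 4 = 16): normal/solid (E_S_) = 2×3 = 6; normal/piebald (E_ss) = 2×1 = 2; short/solid (eeS_) = 2×3 = 6; short/piebald (eess) = 2×1 = 2
Phenotype counts (out of 16): 6 normal/solid, 2 normal/piebald, 6 short/solid, 2 short/piebald
normal/piebald: 2 out of 16 → fraction 1/8
Expected count = 1/8 × 160 = 20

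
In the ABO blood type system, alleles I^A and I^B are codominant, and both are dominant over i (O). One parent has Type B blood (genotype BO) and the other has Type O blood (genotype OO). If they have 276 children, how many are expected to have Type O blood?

Cross: BO × OO
Possible offspring genotypes: 2 BO, 2 OO
Blood type counts: 2 Type B, 2 Type O
Probability of Type O: 2/4 = 1/2
Expected count = 1/2 × 276 = 138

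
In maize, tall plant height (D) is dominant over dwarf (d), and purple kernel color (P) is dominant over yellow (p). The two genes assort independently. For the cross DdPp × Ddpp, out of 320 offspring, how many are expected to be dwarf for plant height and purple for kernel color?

Dihybrid cross DdPp × Ddpp — consider each gene separately:
plant height: Dd × Dd → 1 DD, 2 Dd, 1 dd → 3 D_ : 1 dd (out of 4)
kernel color: Pp × pp → 2 Pp, 2 pp → 2 P_ : 2 pp (out of 4)
Looking for: dwarf (dd) and purple (P_)
P(dwarf) = 1/4, P(purple) = 2/4
P(both) = 1/4 × 2/4 = 2/16 = 1/8
Expected count = 1/8 × 320 = 40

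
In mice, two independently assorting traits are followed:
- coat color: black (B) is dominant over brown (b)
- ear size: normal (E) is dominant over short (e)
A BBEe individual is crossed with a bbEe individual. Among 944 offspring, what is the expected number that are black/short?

Dihybrid cross BBEe × bbEe — consider each gene separately:
coat color: BB × bb → 4 Bb → 4 B_ (out of 4)
ear size: Ee × Ee → 1 EE, 2 Ee, 1 ee → 3 E_ : 1 ee (out of 4)
Combine (counts out of 4 × 4 = 16): black/normal (B_E_) = 4×3 = 12; black/short (B_ee) = 4×1 = 4
Phenotype counts (out of 16): 12 black/normal, 4 black/short
black/short: 4 out of 16 → fraction 1/4
Expected count = 1/4 × 944 = 236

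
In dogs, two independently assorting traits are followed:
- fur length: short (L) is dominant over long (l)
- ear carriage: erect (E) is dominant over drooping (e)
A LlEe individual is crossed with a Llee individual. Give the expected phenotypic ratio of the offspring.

Dihybrid cross LlEe × Llee — consider each gene separately:
fur length: Ll × Ll → 1 LL, 2 Ll, 1 ll → 3 L_ : 1 ll (out of 4)
ear carriage: Ee × ee → 2 Ee, 2 ee → 2 E_ : 2 ee (out of 4)
Combine (counts out of 4 × 4 = 16): short/erect (L_E_) = 3×2 = 6; short/drooping (L_ee) = 3×2 = 6; long/erect (llE_) = 1×2 = 2; long/drooping (llee) = 1×2 = 2
Phenotype counts (out of 16): 6 short/erect, 6 short/drooping, 2 long/erect, 2 long/drooping
Ratio: 3 short/erect : 3 short/drooping : 1 long/erect : 1 long/drooping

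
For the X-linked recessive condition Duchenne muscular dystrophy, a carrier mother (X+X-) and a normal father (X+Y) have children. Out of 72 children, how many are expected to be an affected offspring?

Cross: X+X- × X+Y
Offspring: 1 X+X+, 1 X+Y, 1 X+X-, 1 X-Y
Probability of an affected offspring: 1/4
Expected count = 1/4 × 72 = 18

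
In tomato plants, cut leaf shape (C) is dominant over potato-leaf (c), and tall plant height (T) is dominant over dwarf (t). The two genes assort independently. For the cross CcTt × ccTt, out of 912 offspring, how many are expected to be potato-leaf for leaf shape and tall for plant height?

Dihybrid cross CcTt × ccTt — consider each gene separately:
leaf shape: Cc × cc → 2 Cc, 2 cc → 2 C_ : 2 cc (out of 4)
plant height: Tt × Tt → 1 TT, 2 Tt, 1 tt → 3 T_ : 1 tt (out of 4)
Looking for: potato-leaf (cc) and tall (T_)
P(potato-leaf) = 2/4, P(tall) = 3/4
P(both) = 2/4 × 3/4 = 6/16 = 3/8
Expected count = 3/8 × 912 = 342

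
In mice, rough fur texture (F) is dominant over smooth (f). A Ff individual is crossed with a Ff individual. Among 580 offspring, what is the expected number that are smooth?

Punnett square for Ff × Ff:
Offspring genotypes: 1 FF, 2 Ff, 1 ff
rough: 3, smooth: 1
smooth: 1 out of 4 → fraction 1/4
Expected count = 1/4 × 580 = 145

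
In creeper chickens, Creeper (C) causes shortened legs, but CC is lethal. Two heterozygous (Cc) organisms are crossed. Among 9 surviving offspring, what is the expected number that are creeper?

Cross: Cc × Cc
Punnett square offspring (before lethality): 1 CC, 2 Cc, 1 cc
The CC genotype is lethal (embryos die); surviving offspring: 2 Cc, 1 cc
creeper: 2 out of 3 → fraction 2/3
Expected count = 2/3 × 9 = 6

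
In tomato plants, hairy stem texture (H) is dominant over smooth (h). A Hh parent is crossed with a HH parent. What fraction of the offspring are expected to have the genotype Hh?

Punnett square for Hh × HH:
Offspring genotypes: 2 HH, 2 Hh
Total offspring: 4
Count with target: 2
Probability: 2/4 = 1/2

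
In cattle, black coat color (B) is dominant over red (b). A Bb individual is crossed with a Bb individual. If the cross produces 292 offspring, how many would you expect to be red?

Punnett square for Bb × Bb:
Offspring genotypes: 1 BB, 2 Bb, 1 bb
black: 3, red: 1
red: 1 out of 4 → fraction 1/4
Expected count = 1/4 × 292 = 73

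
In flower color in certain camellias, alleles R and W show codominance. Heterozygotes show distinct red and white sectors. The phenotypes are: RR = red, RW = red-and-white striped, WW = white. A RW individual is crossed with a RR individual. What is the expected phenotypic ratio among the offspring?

Punnett square for RW × RR:
Offspring genotypes: 2 RR, 2 RW
Phenotype counts: 2 red, 2 red-and-white striped
Ratio: 1 red : 1 red-and-white striped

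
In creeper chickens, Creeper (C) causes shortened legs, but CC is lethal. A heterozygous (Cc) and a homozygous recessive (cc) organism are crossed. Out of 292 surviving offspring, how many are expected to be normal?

Cross: Cc × cc
Punnett square offspring (before lethality): 2 Cc, 2 cc
No CC offspring are produced in this cross.
normal: 2 out of 4 → fraction 1/2
Expected count = 1/2 × 292 = 146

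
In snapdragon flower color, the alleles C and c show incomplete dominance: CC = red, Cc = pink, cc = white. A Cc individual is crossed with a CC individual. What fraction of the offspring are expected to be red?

Punnett square for Cc × CC:
Offspring genotypes: 2 CC, 2 Cc
Phenotype counts: 2 red, 2 pink
red: 2 out of 4
Probability: 2/4 = 1/2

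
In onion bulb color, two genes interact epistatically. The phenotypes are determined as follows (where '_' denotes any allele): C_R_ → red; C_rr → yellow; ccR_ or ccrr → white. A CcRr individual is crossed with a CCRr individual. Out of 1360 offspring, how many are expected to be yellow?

Cross: CcRr × CCRr — consider each gene separately:
C gene: Cc × CC → 2 CC, 2 Cc → 4 C_ (out of 4)
R gene: Rr × Rr → 1 RR, 2 Rr, 1 rr → 3 R_ : 1 rr (out of 4)
Genotype classes (out of 4 × 4 = 16): C_R_ = 4×3 = 12; C_rr = 4×1 = 4
Apply the phenotype rules: C_R_ (12) → red; C_rr (4) → yellow
Phenotype counts (out of 16): 12 red, 4 yellow
yellow: 4 out of 16 → fraction 1/4
Expected count = 1/4 × 1360 = 340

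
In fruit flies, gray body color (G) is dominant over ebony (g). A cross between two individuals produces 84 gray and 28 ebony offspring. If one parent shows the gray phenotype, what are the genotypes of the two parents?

Observed offspring: 84 gray, 28 ebony
The observed ratio simplifies to 3:1. Ebony (gg) offspring appear, so each parent must contribute one g allele. The parent stated to show gray carries G, so it is Gg. The other parent is then either Gg or gg: Gg × gg would give a 1:1 split, whereas Gg × Gg gives 3:1 — matching the data. So both parents are heterozygous (Gg × Gg).
Parent genotypes: Gg × Gg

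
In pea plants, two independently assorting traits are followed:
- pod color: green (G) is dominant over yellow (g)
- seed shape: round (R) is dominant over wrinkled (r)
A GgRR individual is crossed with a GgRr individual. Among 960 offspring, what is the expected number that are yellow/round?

Dihybrid cross GgRR × GgRr — consider each gene separately:
pod color: Gg × Gg → 1 GG, 2 Gg, 1 gg → 3 G_ : 1 gg (out of 4)
seed shape: RR × Rr → 2 RR, 2 Rr → 4 R_ (out of 4)
Combine (counts out of 4 × 4 = 16): green/round (G_R_) = 3×4 = 12; yellow/round (ggR_) = 1×4 = 4
Phenotype counts (out of 16): 12 green/round, 4 yellow/round
yellow/round: 4 out of 16 → fraction 1/4
Expected count = 1/4 × 960 = 240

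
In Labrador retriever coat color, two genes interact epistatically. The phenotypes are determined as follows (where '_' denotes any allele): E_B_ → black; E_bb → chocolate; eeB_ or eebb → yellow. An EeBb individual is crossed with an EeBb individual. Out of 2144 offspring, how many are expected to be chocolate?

Cross: EeBb × EeBb — consider each gene separately:
E gene: Ee × Ee → 1 EE, 2 Ee, 1 ee → 3 E_ : 1 ee (out of 4)
B gene: Bb × Bb → 1 BB, 2 Bb, 1 bb → 3 B_ : 1 bb (out of 4)
Genotype classes (out of 4 × 4 = 16): E_B_ = 3×3 = 9; E_bb = 3×1 = 3; eeB_ = 1×3 = 3; eebb = 1×1 = 1
Apply the phenotype rules: E_B_ (9) → black; E_bb (3) → chocolate; eeB_ (3) + eebb (1) → yellow
Phenotype counts (out of 16): 9 black, 3 chocolate, 4 yellow
chocolate: 3 out of 16 → fraction 3/16
Expected count = 3/16 × 2144 = 402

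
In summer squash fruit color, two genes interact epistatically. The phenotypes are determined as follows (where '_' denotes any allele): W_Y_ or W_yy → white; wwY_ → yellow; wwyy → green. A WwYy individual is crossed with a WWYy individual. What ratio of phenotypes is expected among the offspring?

Cross: WwYy × WWYy — consider each gene separately:
W gene: Ww × WW → 2 WW, 2 Ww → 4 W_ (out of 4)
Y gene: Yy × Yy → 1 YY, 2 Yy, 1 yy → 3 Y_ : 1 yy (out of 4)
Genotype classes (out of 4 × 4 = 16): W_Y_ = 4×3 = 12; W_yy = 4×1 = 4
Apply the phenotype rules: W_Y_ (12) + W_yy (4) → white
Phenotype counts (out of 16): 16 white
Ratio: all white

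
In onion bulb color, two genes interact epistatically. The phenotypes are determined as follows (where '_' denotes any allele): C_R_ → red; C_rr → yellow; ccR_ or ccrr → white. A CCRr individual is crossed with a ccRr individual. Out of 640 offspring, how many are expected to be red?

Cross: CCRr × ccRr — consider each gene separately:
C gene: CC × cc → 4 Cc → 4 C_ (out of 4)
R gene: Rr × Rr → 1 RR, 2 Rr, 1 rr → 3 R_ : 1 rr (out of 4)
Genotype classes (out of 4 × 4 = 16): C_R_ = 4×3 = 12; C_rr = 4×1 = 4
Apply the phenotype rules: C_R_ (12) → red; C_rr (4) → yellow
Phenotype counts (out of 16): 12 red, 4 yellow
red: 12 out of 16 → fraction 3/4
Expected count = 3/4 × 640 = 480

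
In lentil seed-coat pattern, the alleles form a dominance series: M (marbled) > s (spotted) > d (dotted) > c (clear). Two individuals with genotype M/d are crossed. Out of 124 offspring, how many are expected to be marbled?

Cross: M/d × M/d
Allele dominance: M > s > d > c
Offspring genotypes: 1 M/M, 2 M/d, 1 d/d
Phenotype counts: 3 marbled, 1 dotted
marbled: 3 out of 4 → fraction 3/4
Expected count = 3/4 × 124 = 93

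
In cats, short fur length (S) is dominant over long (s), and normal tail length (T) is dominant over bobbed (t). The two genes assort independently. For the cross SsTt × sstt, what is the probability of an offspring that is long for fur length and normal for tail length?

Dihybrid cross SsTt × sstt — consider each gene separately:
fur length: Ss × ss → 2 Ss, 2 ss → 2 S_ : 2 ss (out of 4)
tail length: Tt × tt → 2 Tt, 2 tt → 2 T_ : 2 tt (out of 4)
Looking for: long (ss) and normal (T_)
P(long) = 2/4, P(normal) = 2/4
P(both) = 2/4 × 2/4 = 4/16 = 1/4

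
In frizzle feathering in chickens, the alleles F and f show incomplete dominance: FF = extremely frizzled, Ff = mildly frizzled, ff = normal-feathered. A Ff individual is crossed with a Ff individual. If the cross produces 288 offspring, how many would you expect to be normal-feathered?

Punnett square for Ff × Ff:
Offspring genotypes: 1 FF, 2 Ff, 1 ff
Phenotype counts: 1 extremely frizzled, 2 mildly frizzled, 1 normal-feathered
normal-feathered: 1 out of 4 → fraction 1/4
Expected count = 1/4 × 288 = 72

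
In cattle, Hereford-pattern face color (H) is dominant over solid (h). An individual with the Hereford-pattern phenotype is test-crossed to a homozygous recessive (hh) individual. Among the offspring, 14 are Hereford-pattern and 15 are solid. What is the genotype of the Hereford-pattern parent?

Test cross: ? × hh
Offspring: 14 Hereford-pattern, 15 solid — approximately 1:1.
A 1:1 ratio in a test cross indicates the unknown parent is heterozygous (Hh).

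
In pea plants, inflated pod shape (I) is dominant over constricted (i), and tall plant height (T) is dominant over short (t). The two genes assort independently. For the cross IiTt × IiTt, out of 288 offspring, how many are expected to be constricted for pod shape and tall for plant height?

Dihybrid cross IiTt × IiTt — consider each gene separately:
pod shape: Ii × Ii → 1 II, 2 Ii, 1 ii → 3 I_ : 1 ii (out of 4)
plant height: Tt × Tt → 1 TT, 2 Tt, 1 tt → 3 T_ : 1 tt (out of 4)
Looking for: constricted (ii) and tall (T_)
P(constricted) = 1/4, P(tall) = 3/4
P(both) = 1/4 × 3/4 = 3/16
Expected count = 3/16 × 288 = 54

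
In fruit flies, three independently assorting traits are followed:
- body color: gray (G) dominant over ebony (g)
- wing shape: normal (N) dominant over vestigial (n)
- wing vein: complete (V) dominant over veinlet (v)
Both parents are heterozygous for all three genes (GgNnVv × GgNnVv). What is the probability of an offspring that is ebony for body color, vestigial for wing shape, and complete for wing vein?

Trihybrid cross: GgNnVv × GgNnVv
Each trait segregates independently with a 3:1 phenotypic ratio, so each gene contributes 3/4 (dominant) or 1/4 (recessive).
Target: ebony (body color), vestigial (wing shape), complete (wing vein)
Probability = product of independent per-trait probabilities
= 1/4 × 1/4 × 3/4 = 3/64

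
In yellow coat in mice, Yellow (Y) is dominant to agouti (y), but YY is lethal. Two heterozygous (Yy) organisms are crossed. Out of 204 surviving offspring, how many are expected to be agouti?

Cross: Yy × Yy
Punnett square offspring (before lethality): 1 YY, 2 Yy, 1 yy
The YY genotype is lethal (embryos die); surviving offspring: 2 Yy, 1 yy
agouti: 1 out of 3 → fraction 1/3
Expected count = 1/3 × 204 = 68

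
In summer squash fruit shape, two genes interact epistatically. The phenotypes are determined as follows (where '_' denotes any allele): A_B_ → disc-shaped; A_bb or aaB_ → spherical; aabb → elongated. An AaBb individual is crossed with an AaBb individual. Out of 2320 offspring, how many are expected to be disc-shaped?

Cross: AaBb × AaBb — consider each gene separately:
A gene: Aa × Aa → 1 AA, 2 Aa, 1 aa → 3 A_ : 1 aa (out of 4)
B gene: Bb × Bb → 1 BB, 2 Bb, 1 bb → 3 B_ : 1 bb (out of 4)
Genotype classes (out of 4 × 4 = 16): A_B_ = 3×3 = 9; A_bb = 3×1 = 3; aaB_ = 1×3 = 3; aabb = 1×1 = 1
Apply the phenotype rules: A_B_ (9) → disc-shaped; A_bb (3) + aaB_ (3) → spherical; aabb (1) → elongated
Phenotype counts (out of 16): 9 disc-shaped, 6 spherical, 1 elongated
disc-shaped: 9 out of 16 → fraction 9/16
Expected count = 9/16 × 2320 = 1305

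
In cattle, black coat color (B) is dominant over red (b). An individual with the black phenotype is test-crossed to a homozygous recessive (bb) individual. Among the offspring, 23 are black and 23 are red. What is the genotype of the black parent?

Test cross: ? × bb
Offspring: 23 black, 23 red — approximately 1:1.
A 1:1 ratio in a test cross indicates the unknown parent is heterozygous (Bb).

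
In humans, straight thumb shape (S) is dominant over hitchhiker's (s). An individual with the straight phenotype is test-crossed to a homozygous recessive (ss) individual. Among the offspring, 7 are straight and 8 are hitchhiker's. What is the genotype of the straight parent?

Test cross: ? × ss
Offspring: 7 straight, 8 hitchhiker's — approximately 1:1.
A 1:1 ratio in a test cross indicates the unknown parent is heterozygous (Ss).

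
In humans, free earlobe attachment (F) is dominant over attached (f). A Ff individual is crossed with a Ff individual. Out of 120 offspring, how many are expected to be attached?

Punnett square for Ff × Ff:
Offspring genotypes: 1 FF, 2 Ff, 1 ff
free: 3, attached: 1
attached: 1 out of 4 → fraction 1/4
Expected count = 1/4 × 120 = 30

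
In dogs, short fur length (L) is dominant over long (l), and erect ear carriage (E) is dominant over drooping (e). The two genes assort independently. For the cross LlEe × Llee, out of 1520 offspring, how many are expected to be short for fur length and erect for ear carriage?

Dihybrid cross LlEe × Llee — consider each gene separately:
fur length: Ll × Ll → 1 LL, 2 Ll, 1 ll → 3 L_ : 1 ll (out of 4)
ear carriage: Ee × ee → 2 Ee, 2 ee → 2 E_ : 2 ee (out of 4)
Looking for: short (L_) and erect (E_)
P(short) = 3/4, P(erect) = 2/4
P(both) = 3/4 × 2/4 = 6/16 = 3/8
Expected count = 3/8 × 1520 = 570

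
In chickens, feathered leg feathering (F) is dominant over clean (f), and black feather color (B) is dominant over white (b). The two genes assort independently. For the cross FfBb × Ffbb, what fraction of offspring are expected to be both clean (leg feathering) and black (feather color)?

Dihybrid cross FfBb × Ffbb — consider each gene separately:
leg feathering: Ff × Ff → 1 FF, 2 Ff, 1 ff → 3 F_ : 1 ff (out of 4)
feather color: Bb × bb → 2 Bb, 2 bb → 2 B_ : 2 bb (out of 4)
Looking for: clean (ff) and black (B_)
P(clean) = 1/4, P(black) = 2/4
P(both) = 1/4 × 2/4 = 2/16 = 1/8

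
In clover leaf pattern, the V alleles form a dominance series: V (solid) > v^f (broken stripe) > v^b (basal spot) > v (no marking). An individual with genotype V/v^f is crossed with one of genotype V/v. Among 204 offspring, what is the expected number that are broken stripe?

Cross: V/v^f × V/v
Allele dominance: V > v^f > v^b > v
Offspring genotypes: 1 V/V, 1 V/v, 1 V/v^f, 1 v^f/v
Phenotype counts: 3 solid, 1 broken stripe
broken stripe: 1 out of 4 → fraction 1/4
Expected count = 1/4 × 204 = 51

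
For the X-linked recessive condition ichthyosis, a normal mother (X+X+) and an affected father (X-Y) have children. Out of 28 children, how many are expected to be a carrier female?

Cross: X+X+ × X-Y
Offspring: 2 X+X-, 2 X+Y
Probability of a carrier female: 2/4 = 1/2
Expected count = 1/2 × 28 = 14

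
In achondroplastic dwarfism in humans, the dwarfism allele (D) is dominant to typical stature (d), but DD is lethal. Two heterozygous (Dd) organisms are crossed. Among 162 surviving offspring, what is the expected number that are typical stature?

Cross: Dd × Dd
Punnett square offspring (before lethality): 1 DD, 2 Dd, 1 dd
The DD genotype is lethal (embryos die); surviving offspring: 2 Dd, 1 dd
typical stature: 1 out of 3 → fraction 1/3
Expected count = 1/3 × 162 = 54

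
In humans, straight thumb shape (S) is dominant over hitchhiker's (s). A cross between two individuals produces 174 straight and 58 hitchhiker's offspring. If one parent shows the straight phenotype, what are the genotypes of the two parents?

Observed offspring: 174 straight, 58 hitchhiker's
The observed ratio simplifies to 3:1. Hitchhiker's (ss) offspring appear, so each parent must contribute one s allele. The parent stated to show straight carries S, so it is Ss. The other parent is then either Ss or ss: Ss × ss would give a 1:1 split, whereas Ss × Ss gives 3:1 — matching the data. So both parents are heterozygous (Ss × Ss).
Parent genotypes: Ss × Ss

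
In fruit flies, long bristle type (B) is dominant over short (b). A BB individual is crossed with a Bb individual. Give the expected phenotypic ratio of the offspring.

Punnett square for BB × Bb:
Offspring genotypes: 2 BB, 2 Bb
long: 4, short: 0
Ratio: all long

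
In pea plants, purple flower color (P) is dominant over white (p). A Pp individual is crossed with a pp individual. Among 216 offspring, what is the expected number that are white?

Punnett square for Pp × pp:
Offspring genotypes: 2 Pp, 2 pp
purple: 2, white: 2
white: 2 out of 4 → fraction 1/2
Expected count = 1/2 × 216 = 108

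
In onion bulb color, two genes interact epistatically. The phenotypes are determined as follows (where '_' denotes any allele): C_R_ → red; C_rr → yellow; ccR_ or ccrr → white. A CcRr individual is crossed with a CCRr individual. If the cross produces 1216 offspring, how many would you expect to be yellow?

Cross: CcRr × CCRr — consider each gene separately:
C gene: Cc × CC → 2 CC, 2 Cc → 4 C_ (out of 4)
R gene: Rr × Rr → 1 RR, 2 Rr, 1 rr → 3 R_ : 1 rr (out of 4)
Genotype classes (out of 4 × 4 = 16): C_R_ = 4×3 = 12; C_rr = 4×1 = 4
Apply the phenotype rules: C_R_ (12) → red; C_rr (4) → yellow
Phenotype counts (out of 16): 12 red, 4 yellow
yellow: 4 out of 16 → fraction 1/4
Expected count = 1/4 × 1216 = 304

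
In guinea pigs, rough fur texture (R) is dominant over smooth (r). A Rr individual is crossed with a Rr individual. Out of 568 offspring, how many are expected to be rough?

Punnett square for Rr × Rr:
Offspring genotypes: 1 RR, 2 Rr, 1 rr
rough: 3, smooth: 1
rough: 3 out of 4 → fraction 3/4
Expected count = 3/4 × 568 = 426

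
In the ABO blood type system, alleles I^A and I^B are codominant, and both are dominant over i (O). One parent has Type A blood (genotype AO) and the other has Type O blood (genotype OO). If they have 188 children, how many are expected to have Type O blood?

Cross: AO × OO
Possible offspring genotypes: 2 AO, 2 OO
Blood type counts: 2 Type A, 2 Type O
Probability of Type O: 2/4 = 1/2
Expected count = 1/2 × 188 = 94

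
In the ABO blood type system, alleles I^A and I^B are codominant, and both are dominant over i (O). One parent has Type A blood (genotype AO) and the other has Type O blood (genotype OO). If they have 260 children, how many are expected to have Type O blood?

Cross: AO × OO
Possible offspring genotypes: 2 AO, 2 OO
Blood type counts: 2 Type A, 2 Type O
Probability of Type O: 2/4 = 1/2
Expected count = 1/2 × 260 = 130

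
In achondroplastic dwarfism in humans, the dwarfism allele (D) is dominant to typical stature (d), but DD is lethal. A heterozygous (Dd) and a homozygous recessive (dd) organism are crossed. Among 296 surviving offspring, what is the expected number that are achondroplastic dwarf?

Cross: Dd × dd
Punnett square offspring (before lethality): 2 Dd, 2 dd
No DD offspring are produced in this cross.
achondroplastic dwarf: 2 out of 4 → fraction 1/2
Expected count = 1/2 × 296 = 148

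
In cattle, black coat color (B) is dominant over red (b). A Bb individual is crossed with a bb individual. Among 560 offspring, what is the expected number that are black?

Punnett square for Bb × bb:
Offspring genotypes: 2 Bb, 2 bb
black: 2, red: 2
black: 2 out of 4 → fraction 1/2
Expected count = 1/2 × 560 = 280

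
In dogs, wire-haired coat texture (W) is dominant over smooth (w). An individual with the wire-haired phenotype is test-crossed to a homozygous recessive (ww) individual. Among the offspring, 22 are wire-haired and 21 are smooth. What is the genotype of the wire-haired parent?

Test cross: ? × ww
Offspring: 22 wire-haired, 21 smooth — approximately 1:1.
A 1:1 ratio in a test cross indicates the unknown parent is heterozygous (Ww).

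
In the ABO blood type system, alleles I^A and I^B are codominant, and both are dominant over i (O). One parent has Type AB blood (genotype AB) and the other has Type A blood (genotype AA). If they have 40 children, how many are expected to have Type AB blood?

Cross: AB × AA
Possible offspring genotypes: 2 AA, 2 AB
Blood type counts: 2 Type A, 2 Type AB
Probability of Type AB: 2/4 = 1/2
Expected count = 1/2 × 40 = 20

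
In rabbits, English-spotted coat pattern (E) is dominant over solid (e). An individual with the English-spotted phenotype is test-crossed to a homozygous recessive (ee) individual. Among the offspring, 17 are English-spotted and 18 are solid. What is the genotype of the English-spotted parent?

Test cross: ? × ee
Offspring: 17 English-spotted, 18 solid — approximately 1:1.
A 1:1 ratio in a test cross indicates the unknown parent is heterozygous (Ee).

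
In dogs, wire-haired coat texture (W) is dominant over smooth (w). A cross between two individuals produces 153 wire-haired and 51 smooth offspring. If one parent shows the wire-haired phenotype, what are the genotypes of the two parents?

Observed offspring: 153 wire-haired, 51 smooth
The observed ratio simplifies to 3:1. Smooth (ww) offspring appear, so each parent must contribute one w allele. The parent stated to show wire-haired carries W, so it is Ww. The other parent is then either Ww or ww: Ww × ww would give a 1:1 split, whereas Ww × Ww gives 3:1 — matching the data. So both parents are heterozygous (Ww × Ww).
Parent genotypes: Ww × Ww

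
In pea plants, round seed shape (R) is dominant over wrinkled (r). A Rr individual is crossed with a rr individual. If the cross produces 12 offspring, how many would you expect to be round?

Punnett square for Rr × rr:
Offspring genotypes: 2 Rr, 2 rr
round: 2, wrinkled: 2
round: 2 out of 4 → fraction 1/2
Expected count = 1/2 × 12 = 6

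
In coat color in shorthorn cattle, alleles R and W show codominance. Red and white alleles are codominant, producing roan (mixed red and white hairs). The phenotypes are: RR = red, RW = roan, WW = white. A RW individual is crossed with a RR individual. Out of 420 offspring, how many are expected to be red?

Punnett square for RW × RR:
Offspring genotypes: 2 RR, 2 RW
Phenotype counts: 2 red, 2 roan
red: 2 out of 4 → fraction 1/2
Expected count = 1/2 × 420 = 210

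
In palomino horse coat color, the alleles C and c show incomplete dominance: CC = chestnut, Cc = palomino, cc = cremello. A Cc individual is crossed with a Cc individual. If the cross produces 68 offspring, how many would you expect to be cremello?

Punnett square for Cc × Cc:
Offspring genotypes: 1 CC, 2 Cc, 1 cc
Phenotype counts: 1 chestnut, 2 palomino, 1 cremello
cremello: 1 out of 4 → fraction 1/4
Expected count = 1/4 × 68 = 17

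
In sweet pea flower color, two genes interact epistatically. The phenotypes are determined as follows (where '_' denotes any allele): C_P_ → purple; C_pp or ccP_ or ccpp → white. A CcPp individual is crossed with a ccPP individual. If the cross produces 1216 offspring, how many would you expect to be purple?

Cross: CcPp × ccPP — consider each gene separately:
C gene: Cc × cc → 2 Cc, 2 cc → 2 C_ : 2 cc (out of 4)
P gene: Pp × PP → 2 PP, 2 Pp → 4 P_ (out of 4)
Genotype classes (out of 4 × 4 = 16): C_P_ = 2×4 = 8; ccP_ = 2×4 = 8
Apply the phenotype rules: C_P_ (8) → purple; ccP_ (8) → white
Phenotype counts (out of 16): 8 purple, 8 white
purple: 8 out of 16 → fraction 1/2
Expected count = 1/2 × 1216 = 608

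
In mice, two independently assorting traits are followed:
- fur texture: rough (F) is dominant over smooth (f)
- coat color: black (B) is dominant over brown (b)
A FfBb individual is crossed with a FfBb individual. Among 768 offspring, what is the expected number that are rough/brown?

Dihybrid cross FfBb × FfBb — consider each gene separately:
fur texture: Ff × Ff → 1 FF, 2 Ff, 1 ff → 3 F_ : 1 ff (out of 4)
coat color: Bb × Bb → 1 BB, 2 Bb, 1 bb → 3 B_ : 1 bb (out of 4)
Combine (counts out of 4 × 4 = 16): rough/black (F_B_) = 3×3 = 9; rough/brown (F_bb) = 3×1 = 3; smooth/black (ffB_) = 1×3 = 3; smooth/brown (ffbb) = 1×1 = 1
Phenotype counts (out of 16): 9 rough/black, 3 rough/brown, 3 smooth/black, 1 smooth/brown
rough/brown: 3 out of 16 → fraction 3/16
Expected count = 3/16 × 768 = 144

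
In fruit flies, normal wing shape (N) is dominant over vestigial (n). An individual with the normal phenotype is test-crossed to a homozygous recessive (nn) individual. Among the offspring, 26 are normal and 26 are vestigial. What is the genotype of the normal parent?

Test cross: ? × nn
Offspring: 26 normal, 26 vestigial — approximately 1:1.
A 1:1 ratio in a test cross indicates the unknown parent is heterozygous (Nn).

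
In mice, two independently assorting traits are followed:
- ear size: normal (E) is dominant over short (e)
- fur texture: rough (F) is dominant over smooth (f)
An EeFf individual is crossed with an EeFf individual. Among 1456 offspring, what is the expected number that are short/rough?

Dihybrid cross EeFf × EeFf — consider each gene separately:
ear size: Ee × Ee → 1 EE, 2 Ee, 1 ee → 3 E_ : 1 ee (out of 4)
fur texture: Ff × Ff → 1 FF, 2 Ff, 1 ff → 3 F_ : 1 ff (out of 4)
Combine (counts out of 4 × 4 = 16): normal/rough (E_F_) = 3×3 = 9; normal/smooth (E_ff) = 3×1 = 3; short/rough (eeF_) = 1×3 = 3; short/smooth (eeff) = 1×1 = 1
Phenotype counts (out of 16): 9 normal/rough, 3 normal/smooth, 3 short/rough, 1 short/smooth
short/rough: 3 out of 16 → fraction 3/16
Expected count = 3/16 × 1456 = 273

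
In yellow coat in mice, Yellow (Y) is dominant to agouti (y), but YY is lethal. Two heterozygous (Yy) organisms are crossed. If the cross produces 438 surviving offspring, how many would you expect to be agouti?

Cross: Yy × Yy
Punnett square offspring (before lethality): 1 YY, 2 Yy, 1 yy
The YY genotype is lethal (embryos die); surviving offspring: 2 Yy, 1 yy
agouti: 1 out of 3 → fraction 1/3
Expected count = 1/3 × 438 = 146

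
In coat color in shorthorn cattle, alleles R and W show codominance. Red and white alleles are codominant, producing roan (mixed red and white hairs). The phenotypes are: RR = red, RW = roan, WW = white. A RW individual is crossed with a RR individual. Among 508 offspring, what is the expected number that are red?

Punnett square for RW × RR:
Offspring genotypes: 2 RR, 2 RW
Phenotype counts: 2 red, 2 roan
red: 2 out of 4 → fraction 1/2
Expected count = 1/2 × 508 = 254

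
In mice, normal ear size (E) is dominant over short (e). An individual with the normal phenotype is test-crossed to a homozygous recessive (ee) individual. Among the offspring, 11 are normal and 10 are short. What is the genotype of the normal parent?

Test cross: ? × ee
Offspring: 11 normal, 10 short — approximately 1:1.
A 1:1 ratio in a test cross indicates the unknown parent is heterozygous (Ee).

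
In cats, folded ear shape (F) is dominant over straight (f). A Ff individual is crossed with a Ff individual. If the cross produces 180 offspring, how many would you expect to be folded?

Punnett square for Ff × Ff:
Offspring genotypes: 1 FF, 2 Ff, 1 ff
folded: 3, straight: 1
folded: 3 out of 4 → fraction 3/4
Expected count = 3/4 × 180 = 135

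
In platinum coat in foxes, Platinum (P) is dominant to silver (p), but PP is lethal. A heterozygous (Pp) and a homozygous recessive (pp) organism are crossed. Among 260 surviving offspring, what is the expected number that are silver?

Cross: Pp × pp
Punnett square offspring (before lethality): 2 Pp, 2 pp
No PP offspring are produced in this cross.
silver: 2 out of 4 → fraction 1/2
Expected count = 1/2 × 260 = 130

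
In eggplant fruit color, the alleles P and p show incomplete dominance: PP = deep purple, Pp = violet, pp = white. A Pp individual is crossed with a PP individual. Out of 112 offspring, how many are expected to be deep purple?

Punnett square for Pp × PP:
Offspring genotypes: 2 PP, 2 Pp
Phenotype counts: 2 deep purple, 2 violet
deep purple: 2 out of 4 → fraction 1/2
Expected count = 1/2 × 112 = 56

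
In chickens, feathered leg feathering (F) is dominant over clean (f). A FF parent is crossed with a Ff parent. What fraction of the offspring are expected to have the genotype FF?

Punnett square for FF × Ff:
Offspring genotypes: 2 FF, 2 Ff
Total offspring: 4
Count with target: 2
Probability: 2/4 = 1/2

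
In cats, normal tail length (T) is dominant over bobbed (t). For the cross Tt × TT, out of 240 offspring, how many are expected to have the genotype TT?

Punnett square for Tt × TT:
Offspring genotypes: 2 TT, 2 Tt
Total offspring: 4
Count with target: 2
Probability: 2/4 = 1/2
Expected count = 1/2 × 240 = 120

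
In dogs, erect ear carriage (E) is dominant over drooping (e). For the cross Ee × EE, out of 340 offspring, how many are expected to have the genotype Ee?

Punnett square for Ee × EE:
Offspring genotypes: 2 EE, 2 Ee
Total offspring: 4
Count with target: 2
Probability: 2/4 = 1/2
Expected count = 1/2 × 340 = 170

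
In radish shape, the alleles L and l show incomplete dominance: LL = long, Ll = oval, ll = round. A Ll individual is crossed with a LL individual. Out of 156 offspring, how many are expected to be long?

Punnett square for Ll × LL:
Offspring genotypes: 2 LL, 2 Ll
Phenotype counts: 2 long, 2 oval
long: 2 out of 4 → fraction 1/2
Expected count = 1/2 × 156 = 78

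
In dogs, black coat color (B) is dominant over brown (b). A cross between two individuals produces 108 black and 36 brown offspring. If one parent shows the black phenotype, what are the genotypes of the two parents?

Observed offspring: 108 black, 36 brown
The observed ratio simplifies to 3:1. Brown (bb) offspring appear, so each parent must contribute one b allele. The parent stated to show black carries B, so it is Bb. The other parent is then either Bb or bb: Bb × bb would give a 1:1 split, whereas Bb × Bb gives 3:1 — matching the data. So both parents are heterozygous (Bb × Bb).
Parent genotypes: Bb × Bb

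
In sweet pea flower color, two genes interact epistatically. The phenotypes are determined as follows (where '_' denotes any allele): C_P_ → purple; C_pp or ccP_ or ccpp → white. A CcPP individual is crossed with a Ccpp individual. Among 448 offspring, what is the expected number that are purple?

Cross: CcPP × Ccpp — consider each gene separately:
C gene: Cc × Cc → 1 CC, 2 Cc, 1 cc → 3 C_ : 1 cc (out of 4)
P gene: PP × pp → 4 Pp → 4 P_ (out of 4)
Genotype classes (out of 4 × 4 = 16): C_P_ = 3×4 = 12; ccP_ = 1×4 = 4
Apply the phenotype rules: C_P_ (12) → purple; ccP_ (4) → white
Phenotype counts (out of 16): 12 purple, 4 white
purple: 12 out of 16 → fraction 3/4
Expected count = 3/4 × 448 = 336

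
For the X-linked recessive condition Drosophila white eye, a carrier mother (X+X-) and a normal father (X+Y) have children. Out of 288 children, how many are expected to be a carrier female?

Cross: X+X- × X+Y
Offspring: 1 X+X+, 1 X+Y, 1 X+X-, 1 X-Y
Probability of a carrier female: 1/4
Expected count = 1/4 × 288 = 72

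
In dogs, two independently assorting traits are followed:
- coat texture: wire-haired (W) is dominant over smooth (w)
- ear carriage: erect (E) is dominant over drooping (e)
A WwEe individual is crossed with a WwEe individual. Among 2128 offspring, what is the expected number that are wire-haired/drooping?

Dihybrid cross WwEe × WwEe — consider each gene separately:
coat texture: Ww × Ww → 1 WW, 2 Ww, 1 ww → 3 W_ : 1 ww (out of 4)
ear carriage: Ee × Ee → 1 EE, 2 Ee, 1 ee → 3 E_ : 1 ee (out of 4)
Combine (counts out of 4 × 4 = 16): wire-haired/erect (W_E_) = 3×3 = 9; wire-haired/drooping (W_ee) = 3×1 = 3; smooth/erect (wwE_) = 1×3 = 3; smooth/drooping (wwee) = 1×1 = 1
Phenotype counts (out of 16): 9 wire-haired/erect, 3 wire-haired/drooping, 3 smooth/erect, 1 smooth/drooping
wire-haired/drooping: 3 out of 16 → fraction 3/16
Expected count = 3/16 × 2128 = 399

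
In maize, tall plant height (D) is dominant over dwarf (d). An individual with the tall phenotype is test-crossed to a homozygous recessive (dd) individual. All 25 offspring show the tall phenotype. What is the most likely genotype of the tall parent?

Test cross: ? × dd
All offspring are tall.
If the unknown parent were heterozygous (Dd), about half of 25 offspring would be dwarf; none are. The unknown parent is most likely homozygous dominant (DD).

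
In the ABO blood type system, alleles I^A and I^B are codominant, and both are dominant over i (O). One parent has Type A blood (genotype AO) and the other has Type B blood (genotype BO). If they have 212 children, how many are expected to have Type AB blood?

Cross: AO × BO
Possible offspring genotypes: 1 AB, 1 AO, 1 BO, 1 OO
Blood type counts: 1 Type AB, 1 Type A, 1 Type B, 1 Type O
Probability of Type AB: 1/4
Expected count = 1/4 × 212 = 53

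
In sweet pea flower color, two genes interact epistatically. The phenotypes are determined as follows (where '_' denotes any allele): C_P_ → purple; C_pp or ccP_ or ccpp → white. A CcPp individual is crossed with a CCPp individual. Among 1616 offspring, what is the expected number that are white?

Cross: CcPp × CCPp — consider each gene separately:
C gene: Cc × CC → 2 CC, 2 Cc → 4 C_ (out of 4)
P gene: Pp × Pp → 1 PP, 2 Pp, 1 pp → 3 P_ : 1 pp (out of 4)
Genotype classes (out of 4 × 4 = 16): C_P_ = 4×3 = 12; C_pp = 4×1 = 4
Apply the phenotype rules: C_P_ (12) → purple; C_pp (4) → white
Phenotype counts (out of 16): 12 purple, 4 white
white: 4 out of 16 → fraction 1/4
Expected count = 1/4 × 1616 = 404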